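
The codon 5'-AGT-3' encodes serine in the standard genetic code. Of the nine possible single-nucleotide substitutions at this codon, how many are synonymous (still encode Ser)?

Position 1: none → 0 synonymous.
Position 2: none → 0 synonymous.
Position 3: AGC → 1 synonymous.
Total: 0 + 0 + 1 = 1.

1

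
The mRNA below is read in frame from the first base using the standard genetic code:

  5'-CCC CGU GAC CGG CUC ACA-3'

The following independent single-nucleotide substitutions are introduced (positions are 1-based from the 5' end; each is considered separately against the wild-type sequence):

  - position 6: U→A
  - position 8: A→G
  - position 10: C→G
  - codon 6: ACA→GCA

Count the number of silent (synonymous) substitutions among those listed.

1

Codon 2: CGU (Arg) → CGA (Arg) — synonymous.
Codon 3: GAC (Asp) → GGC (Gly) — missense.
Codon 4: CGG (Arg) → GGG (Gly) — missense.
Codon 6: ACA (Thr) → GCA (Ala) — missense.
Synonymous: 1 of 4.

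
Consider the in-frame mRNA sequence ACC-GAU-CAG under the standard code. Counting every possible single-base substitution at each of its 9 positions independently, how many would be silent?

5

Codon 1 (ACC, Thr): 3 synonymous substitutions.
Codon 2 (GAU, Asp): 1 synonymous substitution.
Codon 3 (CAG, Gln): 1 synonymous substitution.
Total: 3 + 1 + 1 = 5.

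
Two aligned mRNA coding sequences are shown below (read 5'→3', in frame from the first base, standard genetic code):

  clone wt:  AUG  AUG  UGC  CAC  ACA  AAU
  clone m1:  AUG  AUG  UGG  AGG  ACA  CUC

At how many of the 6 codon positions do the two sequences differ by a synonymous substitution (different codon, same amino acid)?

Codon 1: AUG Met / AUG Met — identical.
Codon 2: AUG Met / AUG Met — identical.
Codon 3: UGC Cys / UGG Trp — nonsynonymous.
Codon 4: CAC His / AGG Arg — nonsynonymous.
Codon 5: ACA Thr / ACA Thr — identical.
Codon 6: AAU Asn / CUC Leu — nonsynonymous.
Synonymous differences: 0.

0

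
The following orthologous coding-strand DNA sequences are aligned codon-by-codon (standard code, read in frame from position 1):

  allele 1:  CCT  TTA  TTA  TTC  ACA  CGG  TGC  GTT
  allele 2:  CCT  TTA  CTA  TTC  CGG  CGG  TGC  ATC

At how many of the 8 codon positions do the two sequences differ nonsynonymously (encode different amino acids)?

Codon 1: CCT Pro / CCT Pro — identical.
Codon 2: TTA Leu / TTA Leu — identical.
Codon 3: TTA Leu / CTA Leu — synonymous.
Codon 4: TTC Phe / TTC Phe — identical.
Codon 5: ACA Thr / CGG Arg — nonsynonymous.
Codon 6: CGG Arg / CGG Arg — identical.
Codon 7: TGC Cys / TGC Cys — identical.
Codon 8: GTT Val / ATC Ile — nonsynonymous.
Nonsynonymous differences: 2.

2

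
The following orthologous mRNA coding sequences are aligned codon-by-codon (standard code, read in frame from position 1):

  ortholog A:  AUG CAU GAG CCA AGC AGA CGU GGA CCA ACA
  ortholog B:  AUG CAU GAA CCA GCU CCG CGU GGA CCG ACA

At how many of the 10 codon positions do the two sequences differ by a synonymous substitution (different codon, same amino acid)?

Codon 1: AUG Met / AUG Met — identical.
Codon 2: CAU His / CAU His — identical.
Codon 3: GAG Glu / GAA Glu — synonymous.
Codon 4: CCA Pro / CCA Pro — identical.
Codon 5: AGC Ser / GCU Ala — nonsynonymous.
Codon 6: AGA Arg / CCG Pro — nonsynonymous.
Codon 7: CGU Arg / CGU Arg — identical.
Codon 8: GGA Gly / GGA Gly — identical.
Codon 9: CCA Pro / CCG Pro — synonymous.
Codon 10: ACA Thr / ACA Thr — identical.
Synonymous differences: 2.

2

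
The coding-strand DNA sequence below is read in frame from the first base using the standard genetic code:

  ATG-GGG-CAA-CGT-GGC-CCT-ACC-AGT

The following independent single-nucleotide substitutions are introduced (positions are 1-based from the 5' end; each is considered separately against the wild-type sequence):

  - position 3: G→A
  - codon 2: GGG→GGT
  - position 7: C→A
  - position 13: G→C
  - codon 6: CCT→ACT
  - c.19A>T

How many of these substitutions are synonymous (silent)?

1

Codon 1: ATG (Met) → ATA (Ile) — missense.
Codon 2: GGG (Gly) → GGT (Gly) — synonymous.
Codon 3: CAA (Gln) → AAA (Lys) — missense.
Codon 5: GGC (Gly) → CGC (Arg) — missense.
Codon 6: CCT (Pro) → ACT (Thr) — missense.
Codon 7: ACC (Thr) → TCC (Ser) — missense.
Synonymous: 1 of 6.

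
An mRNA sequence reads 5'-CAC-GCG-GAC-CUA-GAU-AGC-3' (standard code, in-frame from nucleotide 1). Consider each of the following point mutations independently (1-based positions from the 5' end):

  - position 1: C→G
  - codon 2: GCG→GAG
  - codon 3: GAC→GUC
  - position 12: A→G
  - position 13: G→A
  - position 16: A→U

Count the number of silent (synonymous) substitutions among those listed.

Codon 1: CAC (His) → GAC (Asp) — missense.
Codon 2: GCG (Ala) → GAG (Glu) — missense.
Codon 3: GAC (Asp) → GUC (Val) — missense.
Codon 4: CUA (Leu) → CUG (Leu) — synonymous.
Codon 5: GAU (Asp) → AAU (Asn) — missense.
Codon 6: AGC (Ser) → UGC (Cys) — missense.
Synonymous: 1 of 6.

1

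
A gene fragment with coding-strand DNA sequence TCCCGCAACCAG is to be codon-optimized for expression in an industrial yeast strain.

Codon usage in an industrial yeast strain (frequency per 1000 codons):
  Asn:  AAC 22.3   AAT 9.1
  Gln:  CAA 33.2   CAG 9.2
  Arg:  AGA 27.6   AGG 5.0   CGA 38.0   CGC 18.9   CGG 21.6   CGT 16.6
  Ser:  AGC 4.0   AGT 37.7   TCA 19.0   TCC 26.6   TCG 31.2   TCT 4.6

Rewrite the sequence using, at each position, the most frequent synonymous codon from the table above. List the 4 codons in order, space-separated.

AGT CGA AAC CAA

Codon 1 (Ser): best is AGT at 37.7.
Codon 2 (Arg): best is CGA at 38.0.
Codon 3 (Asn): best is AAC at 22.3.
Codon 4 (Gln): best is CAA at 33.2.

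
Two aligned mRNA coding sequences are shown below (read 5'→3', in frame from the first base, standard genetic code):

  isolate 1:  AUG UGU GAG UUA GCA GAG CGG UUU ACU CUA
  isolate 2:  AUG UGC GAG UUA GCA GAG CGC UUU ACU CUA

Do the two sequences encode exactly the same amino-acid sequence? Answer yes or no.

Codon 1: AUG Met / AUG Met — identical.
Codon 2: UGU Cys / UGC Cys — synonymous.
Codon 3: GAG Glu / GAG Glu — identical.
Codon 4: UUA Leu / UUA Leu — identical.
Codon 5: GCA Ala / GCA Ala — identical.
Codon 6: GAG Glu / GAG Glu — identical.
Codon 7: CGG Arg / CGC Arg — synonymous.
Codon 8: UUU Phe / UUU Phe — identical.
Codon 9: ACU Thr / ACU Thr — identical.
Codon 10: CUA Leu / CUA Leu — identical.
Nonsynonymous differences: 0 → same protein.

yes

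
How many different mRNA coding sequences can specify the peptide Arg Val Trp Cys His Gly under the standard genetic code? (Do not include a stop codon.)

384

Arg: 6 codons.
Val: 4 codons.
Trp: 1 codon.
Cys: 2 codons.
His: 2 codons.
Gly: 4 codons.
6 × 4 × 1 × 2 × 2 × 4 = 384.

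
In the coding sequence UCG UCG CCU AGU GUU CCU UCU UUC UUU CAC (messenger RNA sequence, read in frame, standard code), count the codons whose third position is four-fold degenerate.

Codon 1 UCG (Ser): third position 4-fold.
Codon 2 UCG (Ser): third position 4-fold.
Codon 3 CCU (Pro): third position 4-fold.
Codon 4 AGU (Ser): third position 2-fold.
Codon 5 GUU (Val): third position 4-fold.
Codon 6 CCU (Pro): third position 4-fold.
Codon 7 UCU (Ser): third position 4-fold.
Codon 8 UUC (Phe): third position 2-fold.
Codon 9 UUU (Phe): third position 2-fold.
Codon 10 CAC (His): third position 2-fold.
Four-fold degenerate third positions: 6.

6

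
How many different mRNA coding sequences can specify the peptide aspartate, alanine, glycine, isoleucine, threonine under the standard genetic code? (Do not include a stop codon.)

Asp: 2 codons.
Ala: 4 codons.
Gly: 4 codons.
Ile: 3 codons.
Thr: 4 codons.
2 × 4 × 4 × 3 × 4 = 384.

384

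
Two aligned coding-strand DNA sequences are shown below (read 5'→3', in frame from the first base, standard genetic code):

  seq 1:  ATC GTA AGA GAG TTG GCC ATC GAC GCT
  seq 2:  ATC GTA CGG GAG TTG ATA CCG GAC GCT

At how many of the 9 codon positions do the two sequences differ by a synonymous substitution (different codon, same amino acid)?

1

Codon 1: ATC Ile / ATC Ile — identical.
Codon 2: GTA Val / GTA Val — identical.
Codon 3: AGA Arg / CGG Arg — synonymous.
Codon 4: GAG Glu / GAG Glu — identical.
Codon 5: TTG Leu / TTG Leu — identical.
Codon 6: GCC Ala / ATA Ile — nonsynonymous.
Codon 7: ATC Ile / CCG Pro — nonsynonymous.
Codon 8: GAC Asp / GAC Asp — identical.
Codon 9: GCT Ala / GCT Ala — identical.
Synonymous differences: 1.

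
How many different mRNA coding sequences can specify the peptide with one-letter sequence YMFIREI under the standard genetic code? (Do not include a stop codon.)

Tyr: 2 codons.
Met: 1 codon.
Phe: 2 codons.
Ile: 3 codons.
Arg: 6 codons.
Glu: 2 codons.
Ile: 3 codons.
2 × 1 × 2 × 3 × 6 × 2 × 3 = 432.

432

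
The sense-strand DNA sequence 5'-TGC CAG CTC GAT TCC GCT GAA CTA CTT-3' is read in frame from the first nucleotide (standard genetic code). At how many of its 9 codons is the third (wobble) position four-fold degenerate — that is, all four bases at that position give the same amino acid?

5

Codon 1 TGC (Cys): third position 2-fold.
Codon 2 CAG (Gln): third position 2-fold.
Codon 3 CTC (Leu): third position 4-fold.
Codon 4 GAT (Asp): third position 2-fold.
Codon 5 TCC (Ser): third position 4-fold.
Codon 6 GCT (Ala): third position 4-fold.
Codon 7 GAA (Glu): third position 2-fold.
Codon 8 CTA (Leu): third position 4-fold.
Codon 9 CTT (Leu): third position 4-fold.
Four-fold degenerate third positions: 5.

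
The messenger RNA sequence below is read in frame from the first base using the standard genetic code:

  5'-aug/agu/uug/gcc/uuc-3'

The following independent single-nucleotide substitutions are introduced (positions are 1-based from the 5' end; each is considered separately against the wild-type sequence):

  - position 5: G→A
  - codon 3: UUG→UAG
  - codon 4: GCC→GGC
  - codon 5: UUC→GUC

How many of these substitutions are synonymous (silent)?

0

Codon 2: AGU (Ser) → AAU (Asn) — missense.
Codon 3: UUG (Leu) → UAG (Stop) — nonsense.
Codon 4: GCC (Ala) → GGC (Gly) — missense.
Codon 5: UUC (Phe) → GUC (Val) — missense.
Synonymous: 0 of 4.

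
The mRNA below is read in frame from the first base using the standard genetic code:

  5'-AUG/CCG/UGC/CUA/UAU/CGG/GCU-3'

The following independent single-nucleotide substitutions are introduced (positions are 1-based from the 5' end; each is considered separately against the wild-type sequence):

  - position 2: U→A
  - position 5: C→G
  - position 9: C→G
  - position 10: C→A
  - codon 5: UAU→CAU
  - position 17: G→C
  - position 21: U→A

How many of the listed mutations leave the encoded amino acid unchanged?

1

Codon 1: AUG (Met) → AAG (Lys) — missense.
Codon 2: CCG (Pro) → CGG (Arg) — missense.
Codon 3: UGC (Cys) → UGG (Trp) — missense.
Codon 4: CUA (Leu) → AUA (Ile) — missense.
Codon 5: UAU (Tyr) → CAU (His) — missense.
Codon 6: CGG (Arg) → CCG (Pro) — missense.
Codon 7: GCU (Ala) → GCA (Ala) — synonymous.
Synonymous: 1 of 7.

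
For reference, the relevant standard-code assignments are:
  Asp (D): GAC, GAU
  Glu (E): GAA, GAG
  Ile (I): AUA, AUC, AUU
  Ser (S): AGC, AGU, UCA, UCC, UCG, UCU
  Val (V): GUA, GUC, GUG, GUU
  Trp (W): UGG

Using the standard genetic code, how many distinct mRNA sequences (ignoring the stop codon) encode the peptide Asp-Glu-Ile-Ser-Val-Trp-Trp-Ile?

864

Asp: 2 codons.
Glu: 2 codons.
Ile: 3 codons.
Ser: 6 codons.
Val: 4 codons.
Trp: 1 codon.
Trp: 1 codon.
Ile: 3 codons.
2 × 2 × 3 × 6 × 4 × 1 × 1 × 3 = 864.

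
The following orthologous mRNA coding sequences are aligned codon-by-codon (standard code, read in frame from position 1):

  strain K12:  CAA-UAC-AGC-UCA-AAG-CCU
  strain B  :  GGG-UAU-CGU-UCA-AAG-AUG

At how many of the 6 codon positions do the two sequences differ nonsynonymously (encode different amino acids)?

Codon 1: CAA Gln / GGG Gly — nonsynonymous.
Codon 2: UAC Tyr / UAU Tyr — synonymous.
Codon 3: AGC Ser / CGU Arg — nonsynonymous.
Codon 4: UCA Ser / UCA Ser — identical.
Codon 5: AAG Lys / AAG Lys — identical.
Codon 6: CCU Pro / AUG Met — nonsynonymous.
Nonsynonymous differences: 3.

3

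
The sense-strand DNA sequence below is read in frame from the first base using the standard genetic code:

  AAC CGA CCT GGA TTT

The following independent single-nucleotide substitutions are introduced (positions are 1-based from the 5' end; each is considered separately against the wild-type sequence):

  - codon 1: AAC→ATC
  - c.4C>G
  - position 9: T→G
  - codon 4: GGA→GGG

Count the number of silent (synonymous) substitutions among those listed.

2

Codon 1: AAC (Asn) → ATC (Ile) — missense.
Codon 2: CGA (Arg) → GGA (Gly) — missense.
Codon 3: CCT (Pro) → CCG (Pro) — synonymous.
Codon 4: GGA (Gly) → GGG (Gly) — synonymous.
Synonymous: 2 of 4.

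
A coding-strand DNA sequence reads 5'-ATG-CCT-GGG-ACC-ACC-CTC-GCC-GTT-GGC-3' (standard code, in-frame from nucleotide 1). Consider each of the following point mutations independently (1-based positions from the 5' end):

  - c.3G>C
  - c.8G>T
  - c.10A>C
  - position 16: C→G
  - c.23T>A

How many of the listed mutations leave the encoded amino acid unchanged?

Codon 1: ATG (Met) → ATC (Ile) — missense.
Codon 3: GGG (Gly) → GTG (Val) — missense.
Codon 4: ACC (Thr) → CCC (Pro) — missense.
Codon 6: CTC (Leu) → GTC (Val) — missense.
Codon 8: GTT (Val) → GAT (Asp) — missense.
Synonymous: 0 of 5.

0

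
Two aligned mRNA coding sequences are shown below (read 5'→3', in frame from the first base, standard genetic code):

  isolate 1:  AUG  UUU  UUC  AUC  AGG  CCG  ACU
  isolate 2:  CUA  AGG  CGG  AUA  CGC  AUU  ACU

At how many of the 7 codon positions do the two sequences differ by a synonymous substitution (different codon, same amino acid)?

2

Codon 1: AUG Met / CUA Leu — nonsynonymous.
Codon 2: UUU Phe / AGG Arg — nonsynonymous.
Codon 3: UUC Phe / CGG Arg — nonsynonymous.
Codon 4: AUC Ile / AUA Ile — synonymous.
Codon 5: AGG Arg / CGC Arg — synonymous.
Codon 6: CCG Pro / AUU Ile — nonsynonymous.
Codon 7: ACU Thr / ACU Thr — identical.
Synonymous differences: 2.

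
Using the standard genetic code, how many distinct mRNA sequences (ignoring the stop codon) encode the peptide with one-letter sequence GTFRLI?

Gly: 4 codons.
Thr: 4 codons.
Phe: 2 codons.
Arg: 6 codons.
Leu: 6 codons.
Ile: 3 codons.
4 × 4 × 2 × 6 × 6 × 3 = 3456.

3456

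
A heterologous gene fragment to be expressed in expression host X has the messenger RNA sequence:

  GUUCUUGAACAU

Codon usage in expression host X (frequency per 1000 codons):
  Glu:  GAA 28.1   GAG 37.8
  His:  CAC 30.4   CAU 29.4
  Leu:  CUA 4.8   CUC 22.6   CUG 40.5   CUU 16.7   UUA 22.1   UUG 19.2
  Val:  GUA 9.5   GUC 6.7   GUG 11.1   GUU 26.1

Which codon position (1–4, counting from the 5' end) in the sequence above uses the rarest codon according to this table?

2

Codon 1 GUU (Val): 26.1 per 1000.
Codon 2 CUU (Leu): 16.7 per 1000.
Codon 3 GAA (Glu): 28.1 per 1000.
Codon 4 CAU (His): 29.4 per 1000.
Lowest frequency is 16.7 at codon 2.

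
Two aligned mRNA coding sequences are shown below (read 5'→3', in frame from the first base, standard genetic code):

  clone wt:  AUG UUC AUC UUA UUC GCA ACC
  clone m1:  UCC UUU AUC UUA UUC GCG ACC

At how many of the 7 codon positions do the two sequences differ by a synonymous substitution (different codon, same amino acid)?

2

Codon 1: AUG Met / UCC Ser — nonsynonymous.
Codon 2: UUC Phe / UUU Phe — synonymous.
Codon 3: AUC Ile / AUC Ile — identical.
Codon 4: UUA Leu / UUA Leu — identical.
Codon 5: UUC Phe / UUC Phe — identical.
Codon 6: GCA Ala / GCG Ala — synonymous.
Codon 7: ACC Thr / ACC Thr — identical.
Synonymous differences: 2.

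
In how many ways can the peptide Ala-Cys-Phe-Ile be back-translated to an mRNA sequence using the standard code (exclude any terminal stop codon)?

48

Ala: 4 codons.
Cys: 2 codons.
Phe: 2 codons.
Ile: 3 codons.
4 × 2 × 2 × 3 = 48.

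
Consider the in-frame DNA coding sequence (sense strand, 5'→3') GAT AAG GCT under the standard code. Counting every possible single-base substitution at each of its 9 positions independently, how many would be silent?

Codon 1 (GAT, Asp): 1 synonymous substitution.
Codon 2 (AAG, Lys): 1 synonymous substitution.
Codon 3 (GCT, Ala): 3 synonymous substitutions.
Total: 1 + 1 + 3 = 5.

5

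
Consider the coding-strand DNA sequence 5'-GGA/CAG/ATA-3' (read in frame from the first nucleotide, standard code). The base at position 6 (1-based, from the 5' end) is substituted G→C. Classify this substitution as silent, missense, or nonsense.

missense

Position 6 falls in codon 2: CAG → Gln.
After the substitution the codon is CAC → His.
Gln ≠ His, so this is a missense mutation.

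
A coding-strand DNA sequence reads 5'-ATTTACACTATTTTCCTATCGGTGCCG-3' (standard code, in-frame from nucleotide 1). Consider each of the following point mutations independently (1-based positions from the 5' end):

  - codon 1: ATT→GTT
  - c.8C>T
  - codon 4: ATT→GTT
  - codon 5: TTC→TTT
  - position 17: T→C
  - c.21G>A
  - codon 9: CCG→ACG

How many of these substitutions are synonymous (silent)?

Codon 1: ATT (Ile) → GTT (Val) — missense.
Codon 3: ACT (Thr) → ATT (Ile) — missense.
Codon 4: ATT (Ile) → GTT (Val) — missense.
Codon 5: TTC (Phe) → TTT (Phe) — synonymous.
Codon 6: CTA (Leu) → CCA (Pro) — missense.
Codon 7: TCG (Ser) → TCA (Ser) — synonymous.
Codon 9: CCG (Pro) → ACG (Thr) — missense.
Synonymous: 2 of 7.

2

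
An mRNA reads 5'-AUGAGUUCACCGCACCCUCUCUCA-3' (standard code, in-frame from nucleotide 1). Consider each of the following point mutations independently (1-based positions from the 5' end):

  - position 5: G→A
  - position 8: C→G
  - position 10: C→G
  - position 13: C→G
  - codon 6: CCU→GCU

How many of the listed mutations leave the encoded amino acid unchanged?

Codon 2: AGU (Ser) → AAU (Asn) — missense.
Codon 3: UCA (Ser) → UGA (Stop) — nonsense.
Codon 4: CCG (Pro) → GCG (Ala) — missense.
Codon 5: CAC (His) → GAC (Asp) — missense.
Codon 6: CCU (Pro) → GCU (Ala) — missense.
Synonymous: 0 of 5.

0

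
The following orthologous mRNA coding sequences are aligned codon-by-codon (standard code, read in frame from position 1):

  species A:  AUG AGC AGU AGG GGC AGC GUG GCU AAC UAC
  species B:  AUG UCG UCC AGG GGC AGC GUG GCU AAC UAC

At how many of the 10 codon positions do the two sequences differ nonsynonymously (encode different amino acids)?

Codon 1: AUG Met / AUG Met — identical.
Codon 2: AGC Ser / UCG Ser — synonymous.
Codon 3: AGU Ser / UCC Ser — synonymous.
Codon 4: AGG Arg / AGG Arg — identical.
Codon 5: GGC Gly / GGC Gly — identical.
Codon 6: AGC Ser / AGC Ser — identical.
Codon 7: GUG Val / GUG Val — identical.
Codon 8: GCU Ala / GCU Ala — identical.
Codon 9: AAC Asn / AAC Asn — identical.
Codon 10: UAC Tyr / UAC Tyr — identical.
Nonsynonymous differences: 0.

0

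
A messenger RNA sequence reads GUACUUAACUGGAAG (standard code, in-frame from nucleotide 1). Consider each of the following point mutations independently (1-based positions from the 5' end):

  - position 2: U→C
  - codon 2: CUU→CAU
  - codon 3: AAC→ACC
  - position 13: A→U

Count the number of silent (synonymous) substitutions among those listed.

Codon 1: GUA (Val) → GCA (Ala) — missense.
Codon 2: CUU (Leu) → CAU (His) — missense.
Codon 3: AAC (Asn) → ACC (Thr) — missense.
Codon 5: AAG (Lys) → UAG (Stop) — nonsense.
Synonymous: 0 of 4.

0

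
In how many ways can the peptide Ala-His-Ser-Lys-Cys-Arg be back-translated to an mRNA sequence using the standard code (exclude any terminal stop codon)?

Ala: 4 codons.
His: 2 codons.
Ser: 6 codons.
Lys: 2 codons.
Cys: 2 codons.
Arg: 6 codons.
4 × 2 × 6 × 2 × 2 × 6 = 1152.

1152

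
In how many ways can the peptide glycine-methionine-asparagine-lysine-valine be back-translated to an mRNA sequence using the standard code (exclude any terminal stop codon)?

64

Gly: 4 codons.
Met: 1 codon.
Asn: 2 codons.
Lys: 2 codons.
Val: 4 codons.
4 × 1 × 2 × 2 × 4 = 64.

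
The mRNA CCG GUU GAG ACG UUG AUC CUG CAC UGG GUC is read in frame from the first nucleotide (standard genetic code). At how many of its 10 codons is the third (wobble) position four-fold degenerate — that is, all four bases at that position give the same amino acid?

5

Codon 1 CCG (Pro): third position 4-fold.
Codon 2 GUU (Val): third position 4-fold.
Codon 3 GAG (Glu): third position 2-fold.
Codon 4 ACG (Thr): third position 4-fold.
Codon 5 UUG (Leu): third position 2-fold.
Codon 6 AUC (Ile): third position 3-fold.
Codon 7 CUG (Leu): third position 4-fold.
Codon 8 CAC (His): third position 2-fold.
Codon 9 UGG (Trp): third position 1-fold.
Codon 10 GUC (Val): third position 4-fold.
Four-fold degenerate third positions: 5.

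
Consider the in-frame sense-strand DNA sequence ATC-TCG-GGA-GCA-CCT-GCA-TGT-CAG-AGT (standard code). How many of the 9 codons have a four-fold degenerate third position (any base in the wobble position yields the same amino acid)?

5

Codon 1 ATC (Ile): third position 3-fold.
Codon 2 TCG (Ser): third position 4-fold.
Codon 3 GGA (Gly): third position 4-fold.
Codon 4 GCA (Ala): third position 4-fold.
Codon 5 CCT (Pro): third position 4-fold.
Codon 6 GCA (Ala): third position 4-fold.
Codon 7 TGT (Cys): third position 2-fold.
Codon 8 CAG (Gln): third position 2-fold.
Codon 9 AGT (Ser): third position 2-fold.
Four-fold degenerate third positions: 5.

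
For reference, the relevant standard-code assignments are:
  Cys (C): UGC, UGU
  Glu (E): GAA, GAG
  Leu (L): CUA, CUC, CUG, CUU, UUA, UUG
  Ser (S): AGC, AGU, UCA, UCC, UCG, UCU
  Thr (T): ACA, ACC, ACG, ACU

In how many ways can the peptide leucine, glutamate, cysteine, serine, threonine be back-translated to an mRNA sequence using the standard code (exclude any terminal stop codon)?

Leu: 6 codons.
Glu: 2 codons.
Cys: 2 codons.
Ser: 6 codons.
Thr: 4 codons.
6 × 2 × 2 × 6 × 4 = 576.

576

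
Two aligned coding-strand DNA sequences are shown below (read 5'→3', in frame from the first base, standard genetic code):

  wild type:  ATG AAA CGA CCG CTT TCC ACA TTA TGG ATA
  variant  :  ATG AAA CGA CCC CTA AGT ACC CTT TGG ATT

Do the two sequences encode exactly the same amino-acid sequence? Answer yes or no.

Codon 1: ATG Met / ATG Met — identical.
Codon 2: AAA Lys / AAA Lys — identical.
Codon 3: CGA Arg / CGA Arg — identical.
Codon 4: CCG Pro / CCC Pro — synonymous.
Codon 5: CTT Leu / CTA Leu — synonymous.
Codon 6: TCC Ser / AGT Ser — synonymous.
Codon 7: ACA Thr / ACC Thr — synonymous.
Codon 8: TTA Leu / CTT Leu — synonymous.
Codon 9: TGG Trp / TGG Trp — identical.
Codon 10: ATA Ile / ATT Ile — synonymous.
Nonsynonymous differences: 0 → same protein.

yes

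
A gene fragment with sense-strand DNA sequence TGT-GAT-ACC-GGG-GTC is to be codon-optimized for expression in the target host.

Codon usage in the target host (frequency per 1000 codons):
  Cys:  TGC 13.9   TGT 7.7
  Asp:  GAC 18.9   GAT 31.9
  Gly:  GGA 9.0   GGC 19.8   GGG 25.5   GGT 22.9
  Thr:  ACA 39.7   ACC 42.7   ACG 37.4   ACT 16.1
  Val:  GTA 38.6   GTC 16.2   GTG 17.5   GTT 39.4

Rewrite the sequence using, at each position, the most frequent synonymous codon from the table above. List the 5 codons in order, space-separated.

TGC GAT ACC GGG GTT

Codon 1 (Cys): best is TGC at 13.9.
Codon 2 (Asp): best is GAT at 31.9.
Codon 3 (Thr): best is ACC at 42.7.
Codon 4 (Gly): best is GGG at 25.5.
Codon 5 (Val): best is GTT at 39.4.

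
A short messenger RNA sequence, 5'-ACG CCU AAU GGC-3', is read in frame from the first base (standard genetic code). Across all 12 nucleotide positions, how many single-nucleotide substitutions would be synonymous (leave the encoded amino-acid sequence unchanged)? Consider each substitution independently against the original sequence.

10

Codon 1 (ACG, Thr): 3 synonymous substitutions.
Codon 2 (CCU, Pro): 3 synonymous substitutions.
Codon 3 (AAU, Asn): 1 synonymous substitution.
Codon 4 (GGC, Gly): 3 synonymous substitutions.
Total: 3 + 3 + 1 + 3 = 10.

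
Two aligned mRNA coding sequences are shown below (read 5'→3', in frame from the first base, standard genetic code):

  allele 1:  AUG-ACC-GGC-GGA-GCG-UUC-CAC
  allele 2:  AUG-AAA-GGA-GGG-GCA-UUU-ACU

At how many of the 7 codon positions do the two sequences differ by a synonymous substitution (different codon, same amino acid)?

4

Codon 1: AUG Met / AUG Met — identical.
Codon 2: ACC Thr / AAA Lys — nonsynonymous.
Codon 3: GGC Gly / GGA Gly — synonymous.
Codon 4: GGA Gly / GGG Gly — synonymous.
Codon 5: GCG Ala / GCA Ala — synonymous.
Codon 6: UUC Phe / UUU Phe — synonymous.
Codon 7: CAC His / ACU Thr — nonsynonymous.
Synonymous differences: 4.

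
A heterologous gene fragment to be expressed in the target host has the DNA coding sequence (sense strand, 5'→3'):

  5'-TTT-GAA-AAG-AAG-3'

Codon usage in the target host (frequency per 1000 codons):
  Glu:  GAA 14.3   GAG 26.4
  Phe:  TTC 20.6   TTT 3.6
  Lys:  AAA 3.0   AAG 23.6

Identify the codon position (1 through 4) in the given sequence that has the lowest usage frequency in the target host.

Codon 1 TTT (Phe): 3.6 per 1000.
Codon 2 GAA (Glu): 14.3 per 1000.
Codon 3 AAG (Lys): 23.6 per 1000.
Codon 4 AAG (Lys): 23.6 per 1000.
Lowest frequency is 3.6 at codon 1.

1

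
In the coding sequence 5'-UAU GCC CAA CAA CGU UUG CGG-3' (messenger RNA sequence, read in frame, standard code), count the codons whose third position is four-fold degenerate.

3

Codon 1 UAU (Tyr): third position 2-fold.
Codon 2 GCC (Ala): third position 4-fold.
Codon 3 CAA (Gln): third position 2-fold.
Codon 4 CAA (Gln): third position 2-fold.
Codon 5 CGU (Arg): third position 4-fold.
Codon 6 UUG (Leu): third position 2-fold.
Codon 7 CGG (Arg): third position 4-fold.
Four-fold degenerate third positions: 3.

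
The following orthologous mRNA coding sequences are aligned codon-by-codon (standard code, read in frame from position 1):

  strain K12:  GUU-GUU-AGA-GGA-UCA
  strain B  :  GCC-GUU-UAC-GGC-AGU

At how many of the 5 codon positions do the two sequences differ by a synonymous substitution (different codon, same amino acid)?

2

Codon 1: GUU Val / GCC Ala — nonsynonymous.
Codon 2: GUU Val / GUU Val — identical.
Codon 3: AGA Arg / UAC Tyr — nonsynonymous.
Codon 4: GGA Gly / GGC Gly — synonymous.
Codon 5: UCA Ser / AGU Ser — synonymous.
Synonymous differences: 2.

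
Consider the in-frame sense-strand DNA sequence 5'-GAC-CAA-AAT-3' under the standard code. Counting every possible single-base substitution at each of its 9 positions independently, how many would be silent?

3

Codon 1 (GAC, Asp): 1 synonymous substitution.
Codon 2 (CAA, Gln): 1 synonymous substitution.
Codon 3 (AAT, Asn): 1 synonymous substitution.
Total: 1 + 1 + 1 = 3.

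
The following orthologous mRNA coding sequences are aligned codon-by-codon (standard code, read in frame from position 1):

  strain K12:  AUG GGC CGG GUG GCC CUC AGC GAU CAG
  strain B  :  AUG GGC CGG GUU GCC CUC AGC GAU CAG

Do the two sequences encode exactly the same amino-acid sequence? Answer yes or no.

Codon 1: AUG Met / AUG Met — identical.
Codon 2: GGC Gly / GGC Gly — identical.
Codon 3: CGG Arg / CGG Arg — identical.
Codon 4: GUG Val / GUU Val — synonymous.
Codon 5: GCC Ala / GCC Ala — identical.
Codon 6: CUC Leu / CUC Leu — identical.
Codon 7: AGC Ser / AGC Ser — identical.
Codon 8: GAU Asp / GAU Asp — identical.
Codon 9: CAG Gln / CAG Gln — identical.
Nonsynonymous differences: 0 → same protein.

yes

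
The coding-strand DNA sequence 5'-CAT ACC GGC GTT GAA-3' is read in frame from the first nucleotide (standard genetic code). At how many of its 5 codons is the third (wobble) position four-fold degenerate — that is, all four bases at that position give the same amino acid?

Codon 1 CAT (His): third position 2-fold.
Codon 2 ACC (Thr): third position 4-fold.
Codon 3 GGC (Gly): third position 4-fold.
Codon 4 GTT (Val): third position 4-fold.
Codon 5 GAA (Glu): third position 2-fold.
Four-fold degenerate third positions: 3.

3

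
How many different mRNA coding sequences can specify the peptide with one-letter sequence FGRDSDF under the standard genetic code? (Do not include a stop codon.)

2304

Phe: 2 codons.
Gly: 4 codons.
Arg: 6 codons.
Asp: 2 codons.
Ser: 6 codons.
Asp: 2 codons.
Phe: 2 codons.
2 × 4 × 6 × 2 × 6 × 2 × 2 = 2304.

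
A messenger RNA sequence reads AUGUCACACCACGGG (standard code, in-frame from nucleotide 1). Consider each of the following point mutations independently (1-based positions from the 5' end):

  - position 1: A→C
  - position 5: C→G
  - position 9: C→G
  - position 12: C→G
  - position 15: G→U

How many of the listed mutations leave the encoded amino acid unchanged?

1

Codon 1: AUG (Met) → CUG (Leu) — missense.
Codon 2: UCA (Ser) → UGA (Stop) — nonsense.
Codon 3: CAC (His) → CAG (Gln) — missense.
Codon 4: CAC (His) → CAG (Gln) — missense.
Codon 5: GGG (Gly) → GGU (Gly) — synonymous.
Synonymous: 1 of 5.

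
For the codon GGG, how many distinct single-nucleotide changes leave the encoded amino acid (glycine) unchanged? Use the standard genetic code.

Position 1: none → 0 synonymous.
Position 2: none → 0 synonymous.
Position 3: GGU, GGC, GGA → 3 synonymous.
Total: 0 + 0 + 3 = 3.

3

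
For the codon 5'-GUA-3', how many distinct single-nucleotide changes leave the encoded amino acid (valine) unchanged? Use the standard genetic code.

Position 1: none → 0 synonymous.
Position 2: none → 0 synonymous.
Position 3: GUU, GUC, GUG → 3 synonymous.
Total: 0 + 0 + 3 = 3.

3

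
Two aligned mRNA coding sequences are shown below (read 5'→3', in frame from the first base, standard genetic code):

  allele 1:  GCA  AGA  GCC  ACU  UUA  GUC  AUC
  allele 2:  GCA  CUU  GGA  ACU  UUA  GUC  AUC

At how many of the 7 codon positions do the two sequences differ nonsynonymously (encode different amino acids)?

Codon 1: GCA Ala / GCA Ala — identical.
Codon 2: AGA Arg / CUU Leu — nonsynonymous.
Codon 3: GCC Ala / GGA Gly — nonsynonymous.
Codon 4: ACU Thr / ACU Thr — identical.
Codon 5: UUA Leu / UUA Leu — identical.
Codon 6: GUC Val / GUC Val — identical.
Codon 7: AUC Ile / AUC Ile — identical.
Nonsynonymous differences: 2.

2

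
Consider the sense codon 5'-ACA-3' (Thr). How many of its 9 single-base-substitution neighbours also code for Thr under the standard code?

3

Position 1: none → 0 synonymous.
Position 2: none → 0 synonymous.
Position 3: ACU, ACC, ACG → 3 synonymous.
Total: 0 + 0 + 3 = 3.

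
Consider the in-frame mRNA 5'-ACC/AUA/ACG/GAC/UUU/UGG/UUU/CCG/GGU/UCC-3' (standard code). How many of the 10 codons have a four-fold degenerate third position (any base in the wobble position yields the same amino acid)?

Codon 1 ACC (Thr): third position 4-fold.
Codon 2 AUA (Ile): third position 3-fold.
Codon 3 ACG (Thr): third position 4-fold.
Codon 4 GAC (Asp): third position 2-fold.
Codon 5 UUU (Phe): third position 2-fold.
Codon 6 UGG (Trp): third position 1-fold.
Codon 7 UUU (Phe): third position 2-fold.
Codon 8 CCG (Pro): third position 4-fold.
Codon 9 GGU (Gly): third position 4-fold.
Codon 10 UCC (Ser): third position 4-fold.
Four-fold degenerate third positions: 5.

5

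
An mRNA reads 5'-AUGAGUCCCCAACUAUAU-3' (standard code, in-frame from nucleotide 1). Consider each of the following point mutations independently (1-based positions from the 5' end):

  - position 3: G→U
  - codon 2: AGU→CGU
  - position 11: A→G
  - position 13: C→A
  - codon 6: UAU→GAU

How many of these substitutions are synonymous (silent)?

0

Codon 1: AUG (Met) → AUU (Ile) — missense.
Codon 2: AGU (Ser) → CGU (Arg) — missense.
Codon 4: CAA (Gln) → CGA (Arg) — missense.
Codon 5: CUA (Leu) → AUA (Ile) — missense.
Codon 6: UAU (Tyr) → GAU (Asp) — missense.
Synonymous: 0 of 5.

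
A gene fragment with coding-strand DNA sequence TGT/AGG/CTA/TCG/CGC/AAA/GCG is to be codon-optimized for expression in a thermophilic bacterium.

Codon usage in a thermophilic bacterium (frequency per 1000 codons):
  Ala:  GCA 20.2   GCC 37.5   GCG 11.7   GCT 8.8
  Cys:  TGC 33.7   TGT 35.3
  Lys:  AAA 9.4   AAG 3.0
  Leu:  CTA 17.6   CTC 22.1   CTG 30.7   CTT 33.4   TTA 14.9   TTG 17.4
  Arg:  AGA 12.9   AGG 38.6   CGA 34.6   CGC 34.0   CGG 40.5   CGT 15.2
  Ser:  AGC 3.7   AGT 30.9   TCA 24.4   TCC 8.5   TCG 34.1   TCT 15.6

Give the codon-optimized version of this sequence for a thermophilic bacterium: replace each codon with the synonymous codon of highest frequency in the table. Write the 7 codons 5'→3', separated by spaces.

Codon 1 (Cys): best is TGT at 35.3.
Codon 2 (Arg): best is CGG at 40.5.
Codon 3 (Leu): best is CTT at 33.4.
Codon 4 (Ser): best is TCG at 34.1.
Codon 5 (Arg): best is CGG at 40.5.
Codon 6 (Lys): best is AAA at 9.4.
Codon 7 (Ala): best is GCC at 37.5.

TGT CGG CTT TCG CGG AAA GCC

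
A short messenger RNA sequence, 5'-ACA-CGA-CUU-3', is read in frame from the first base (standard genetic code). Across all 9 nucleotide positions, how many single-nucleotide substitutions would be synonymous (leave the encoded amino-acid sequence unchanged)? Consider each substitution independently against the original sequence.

10

Codon 1 (ACA, Thr): 3 synonymous substitutions.
Codon 2 (CGA, Arg): 4 synonymous substitutions.
Codon 3 (CUU, Leu): 3 synonymous substitutions.
Total: 3 + 4 + 3 = 10.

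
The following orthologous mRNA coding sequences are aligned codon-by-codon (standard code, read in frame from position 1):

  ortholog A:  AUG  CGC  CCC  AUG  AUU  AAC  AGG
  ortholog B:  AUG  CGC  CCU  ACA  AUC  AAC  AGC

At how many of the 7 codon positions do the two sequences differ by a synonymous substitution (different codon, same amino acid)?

2

Codon 1: AUG Met / AUG Met — identical.
Codon 2: CGC Arg / CGC Arg — identical.
Codon 3: CCC Pro / CCU Pro — synonymous.
Codon 4: AUG Met / ACA Thr — nonsynonymous.
Codon 5: AUU Ile / AUC Ile — synonymous.
Codon 6: AAC Asn / AAC Asn — identical.
Codon 7: AGG Arg / AGC Ser — nonsynonymous.
Synonymous differences: 2.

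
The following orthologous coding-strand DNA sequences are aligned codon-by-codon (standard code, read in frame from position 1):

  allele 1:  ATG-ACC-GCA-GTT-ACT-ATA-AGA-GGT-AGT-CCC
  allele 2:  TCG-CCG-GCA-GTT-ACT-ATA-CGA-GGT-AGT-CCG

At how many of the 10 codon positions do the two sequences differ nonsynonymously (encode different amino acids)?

2

Codon 1: ATG Met / TCG Ser — nonsynonymous.
Codon 2: ACC Thr / CCG Pro — nonsynonymous.
Codon 3: GCA Ala / GCA Ala — identical.
Codon 4: GTT Val / GTT Val — identical.
Codon 5: ACT Thr / ACT Thr — identical.
Codon 6: ATA Ile / ATA Ile — identical.
Codon 7: AGA Arg / CGA Arg — synonymous.
Codon 8: GGT Gly / GGT Gly — identical.
Codon 9: AGT Ser / AGT Ser — identical.
Codon 10: CCC Pro / CCG Pro — synonymous.
Nonsynonymous differences: 2.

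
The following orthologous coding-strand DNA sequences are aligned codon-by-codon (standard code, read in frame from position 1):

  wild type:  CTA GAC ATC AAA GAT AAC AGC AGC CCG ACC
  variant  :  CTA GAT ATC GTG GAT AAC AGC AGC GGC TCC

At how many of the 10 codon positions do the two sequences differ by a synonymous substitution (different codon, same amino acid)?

1

Codon 1: CTA Leu / CTA Leu — identical.
Codon 2: GAC Asp / GAT Asp — synonymous.
Codon 3: ATC Ile / ATC Ile — identical.
Codon 4: AAA Lys / GTG Val — nonsynonymous.
Codon 5: GAT Asp / GAT Asp — identical.
Codon 6: AAC Asn / AAC Asn — identical.
Codon 7: AGC Ser / AGC Ser — identical.
Codon 8: AGC Ser / AGC Ser — identical.
Codon 9: CCG Pro / GGC Gly — nonsynonymous.
Codon 10: ACC Thr / TCC Ser — nonsynonymous.
Synonymous differences: 1.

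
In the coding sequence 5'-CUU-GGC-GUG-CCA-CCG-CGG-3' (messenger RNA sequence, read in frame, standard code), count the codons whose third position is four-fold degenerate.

6

Codon 1 CUU (Leu): third position 4-fold.
Codon 2 GGC (Gly): third position 4-fold.
Codon 3 GUG (Val): third position 4-fold.
Codon 4 CCA (Pro): third position 4-fold.
Codon 5 CCG (Pro): third position 4-fold.
Codon 6 CGG (Arg): third position 4-fold.
Four-fold degenerate third positions: 6.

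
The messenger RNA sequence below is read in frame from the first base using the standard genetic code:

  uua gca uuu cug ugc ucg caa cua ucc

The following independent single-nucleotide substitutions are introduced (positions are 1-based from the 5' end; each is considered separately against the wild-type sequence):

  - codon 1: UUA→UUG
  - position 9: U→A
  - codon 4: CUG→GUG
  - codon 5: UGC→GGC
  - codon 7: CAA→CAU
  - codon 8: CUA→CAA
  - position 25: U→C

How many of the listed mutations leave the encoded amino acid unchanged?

1

Codon 1: UUA (Leu) → UUG (Leu) — synonymous.
Codon 3: UUU (Phe) → UUA (Leu) — missense.
Codon 4: CUG (Leu) → GUG (Val) — missense.
Codon 5: UGC (Cys) → GGC (Gly) — missense.
Codon 7: CAA (Gln) → CAU (His) — missense.
Codon 8: CUA (Leu) → CAA (Gln) — missense.
Codon 9: UCC (Ser) → CCC (Pro) — missense.
Synonymous: 1 of 7.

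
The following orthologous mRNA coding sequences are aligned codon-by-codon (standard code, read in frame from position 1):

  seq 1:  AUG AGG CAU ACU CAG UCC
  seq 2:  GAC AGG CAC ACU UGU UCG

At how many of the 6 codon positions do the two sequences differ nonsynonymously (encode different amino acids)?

Codon 1: AUG Met / GAC Asp — nonsynonymous.
Codon 2: AGG Arg / AGG Arg — identical.
Codon 3: CAU His / CAC His — synonymous.
Codon 4: ACU Thr / ACU Thr — identical.
Codon 5: CAG Gln / UGU Cys — nonsynonymous.
Codon 6: UCC Ser / UCG Ser — synonymous.
Nonsynonymous differences: 2.

2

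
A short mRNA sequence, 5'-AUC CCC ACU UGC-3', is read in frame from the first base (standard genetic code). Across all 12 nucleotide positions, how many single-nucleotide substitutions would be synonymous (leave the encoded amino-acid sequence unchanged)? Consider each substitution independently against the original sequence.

Codon 1 (AUC, Ile): 2 synonymous substitutions.
Codon 2 (CCC, Pro): 3 synonymous substitutions.
Codon 3 (ACU, Thr): 3 synonymous substitutions.
Codon 4 (UGC, Cys): 1 synonymous substitution.
Total: 2 + 3 + 3 + 1 = 9.

9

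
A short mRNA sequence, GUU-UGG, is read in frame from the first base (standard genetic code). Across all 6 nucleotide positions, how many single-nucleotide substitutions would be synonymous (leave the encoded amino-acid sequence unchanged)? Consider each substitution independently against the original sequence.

3

Codon 1 (GUU, Val): 3 synonymous substitutions.
Codon 2 (UGG, Trp): 0 synonymous substitutions.
Total: 3 + 0 = 3.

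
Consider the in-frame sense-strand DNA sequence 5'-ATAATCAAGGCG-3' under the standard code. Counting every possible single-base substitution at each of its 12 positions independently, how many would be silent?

Codon 1 (ATA, Ile): 2 synonymous substitutions.
Codon 2 (ATC, Ile): 2 synonymous substitutions.
Codon 3 (AAG, Lys): 1 synonymous substitution.
Codon 4 (GCG, Ala): 3 synonymous substitutions.
Total: 2 + 2 + 1 + 3 = 8.

8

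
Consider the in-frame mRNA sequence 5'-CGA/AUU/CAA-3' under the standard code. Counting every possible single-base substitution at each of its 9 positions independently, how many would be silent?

7

Codon 1 (CGA, Arg): 4 synonymous substitutions.
Codon 2 (AUU, Ile): 2 synonymous substitutions.
Codon 3 (CAA, Gln): 1 synonymous substitution.
Total: 4 + 2 + 1 = 7.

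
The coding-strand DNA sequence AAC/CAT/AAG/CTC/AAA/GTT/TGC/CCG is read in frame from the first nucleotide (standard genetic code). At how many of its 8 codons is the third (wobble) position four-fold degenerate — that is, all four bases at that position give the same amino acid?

3

Codon 1 AAC (Asn): third position 2-fold.
Codon 2 CAT (His): third position 2-fold.
Codon 3 AAG (Lys): third position 2-fold.
Codon 4 CTC (Leu): third position 4-fold.
Codon 5 AAA (Lys): third position 2-fold.
Codon 6 GTT (Val): third position 4-fold.
Codon 7 TGC (Cys): third position 2-fold.
Codon 8 CCG (Pro): third position 4-fold.
Four-fold degenerate third positions: 3.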